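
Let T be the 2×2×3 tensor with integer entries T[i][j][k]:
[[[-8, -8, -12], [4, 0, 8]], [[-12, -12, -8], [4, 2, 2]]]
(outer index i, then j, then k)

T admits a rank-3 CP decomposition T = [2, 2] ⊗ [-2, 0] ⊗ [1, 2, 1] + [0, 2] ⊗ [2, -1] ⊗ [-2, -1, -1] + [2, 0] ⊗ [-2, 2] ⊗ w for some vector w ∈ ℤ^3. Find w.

w = [1, 0, 2]

Subtract the known terms from T to get the rank-1 residual R = [2, 0] ⊗ [-2, 2] ⊗ w, so R[i,j,k] = a[i]·b[j]·w[k]. Pick indices with nonzero a[0]·b[0] = (2)·(-2) = -4. Only the fibre through (0,0,·) is needed: R[0,0,:] = T[0,0,:] − Σₗ aₗ[0]bₗ[0]cₗ = [-8, -8, -12] − (2)·(-2)·[1, 2, 1] − (0)·(2)·[-2, -1, -1] = [-4, 0, -8]. Then w[k] = R[0,0,k] / -4 for each k, giving w = [-4, 0, -8] / -4 = [1, 0, 2].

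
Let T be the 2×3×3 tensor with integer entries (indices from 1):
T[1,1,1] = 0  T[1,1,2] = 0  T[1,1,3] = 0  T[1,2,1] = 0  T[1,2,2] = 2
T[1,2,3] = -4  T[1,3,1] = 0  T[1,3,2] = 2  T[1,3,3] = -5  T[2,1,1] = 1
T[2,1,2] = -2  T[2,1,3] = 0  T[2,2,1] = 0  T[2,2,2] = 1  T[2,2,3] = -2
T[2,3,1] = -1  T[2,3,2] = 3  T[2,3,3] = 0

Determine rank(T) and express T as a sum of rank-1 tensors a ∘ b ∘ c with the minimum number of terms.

Lower bound: in the mode-3 unfolding of T (rows indexed by k, columns by (i,j)) the 3×3 minor on rows k ∈ {1, 2, 3}, columns (i,j) ∈ {(1,2), (1,3), (2,1)} is det [[0, 0, 1], [2, 2, -2], [-4, -5, 0]] = -2 ≠ 0, so that unfolding has rank ≥ 3 and hence rank(T) ≥ 3 (CP rank is at least every unfolding rank, though it can be larger).
Upper bound: T is a sum of 3 rank-1 terms, T = [0, 1] ∘ [1, 0, -1] ∘ [1, -2, 0] + [1, -2] ∘ [0, 0, 1] ∘ [0, 0, -1] + [2, 1] ∘ [0, 1, 1] ∘ [0, 1, -2] (one valid choice — decompositions are not unique — normalised so each a, b is primitive with positive first nonzero entry; check it by expanding all entries), so rank(T) ≤ 3.
These bounds meet, so rank(T) = 3.

rank(T) = 3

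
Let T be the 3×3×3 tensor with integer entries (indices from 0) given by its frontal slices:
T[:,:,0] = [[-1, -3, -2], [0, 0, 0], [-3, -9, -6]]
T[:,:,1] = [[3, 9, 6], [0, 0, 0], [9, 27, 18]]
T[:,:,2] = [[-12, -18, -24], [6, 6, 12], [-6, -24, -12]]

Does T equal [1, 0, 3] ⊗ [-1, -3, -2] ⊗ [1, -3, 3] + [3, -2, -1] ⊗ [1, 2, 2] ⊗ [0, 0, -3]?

Reconstruct entry (0,1,2) from the claimed factors: Σₗ aₗ[0]bₗ[1]cₗ[2] = (1)·(-3)·(3) + (3)·(2)·(-3) = -27, but T[0,1,2] = -18. The claim is false.

No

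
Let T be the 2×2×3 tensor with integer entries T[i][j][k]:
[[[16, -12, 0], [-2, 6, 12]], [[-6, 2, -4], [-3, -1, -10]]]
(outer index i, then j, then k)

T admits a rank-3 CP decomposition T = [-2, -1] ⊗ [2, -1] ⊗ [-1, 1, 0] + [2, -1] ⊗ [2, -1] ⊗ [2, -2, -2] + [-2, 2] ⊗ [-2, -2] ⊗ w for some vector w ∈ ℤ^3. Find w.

Subtract the known terms from T to get the rank-1 residual R = [-2, 2] ⊗ [-2, -2] ⊗ w, so R[i,j,k] = a[i]·b[j]·w[k]. Pick indices with nonzero a[0]·b[0] = (-2)·(-2) = 4. Only the fibre through (0,0,·) is needed: R[0,0,:] = T[0,0,:] − Σₗ aₗ[0]bₗ[0]cₗ = [16, -12, 0] − (-2)·(2)·[-1, 1, 0] − (2)·(2)·[2, -2, -2] = [4, 0, 8]. Then w[k] = R[0,0,k] / 4 for each k, giving w = [4, 0, 8] / 4 = [1, 0, 2].

w = [1, 0, 2]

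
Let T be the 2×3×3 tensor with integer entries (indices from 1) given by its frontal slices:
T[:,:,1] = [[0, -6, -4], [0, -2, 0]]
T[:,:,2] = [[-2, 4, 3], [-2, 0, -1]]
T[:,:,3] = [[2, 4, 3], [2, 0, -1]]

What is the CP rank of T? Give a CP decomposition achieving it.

rank(T) = 3

Lower bound: the mode-3 unfolding of T (rows indexed by k, columns by (i,j) = (1,1), (1,2), (1,3), (2,1), (2,2), (2,3)) is [[0, -6, -4, 0, -2, 0], [-2, 4, 3, -2, 0, -1], [2, 4, 3, 2, 0, -1]].
There the 3×3 minor on rows k ∈ {1, 2, 3}, columns (i,j) ∈ {(1,1), (1,2), (1,3)} is det [[0, -6, -4], [-2, 4, 3], [2, 4, 3]] = -8 ≠ 0, so this unfolding has rank ≥ 3; CP rank is at least every unfolding rank, so rank(T) ≥ 3. (Unfolding ranks only ever bound the CP rank from below — rank(T) can be strictly larger than all of them — so the matching upper bound has to come from an explicit 3-term decomposition.)
Upper bound: T is a sum of 3 rank-1 terms, T = (1, -1) (x) (0, 1, 1) (x) (-2, 2, 2) + (1, 1) (x) (1, 0, 0) (x) (4, -4, 0) + (1, 1) (x) (2, 2, 1) (x) (-2, 1, 1) (one valid choice — decompositions are not unique — normalised so each a, b is primitive with positive first nonzero entry; check it by expanding all entries), so rank(T) ≤ 3.
These bounds meet, so rank(T) = 3.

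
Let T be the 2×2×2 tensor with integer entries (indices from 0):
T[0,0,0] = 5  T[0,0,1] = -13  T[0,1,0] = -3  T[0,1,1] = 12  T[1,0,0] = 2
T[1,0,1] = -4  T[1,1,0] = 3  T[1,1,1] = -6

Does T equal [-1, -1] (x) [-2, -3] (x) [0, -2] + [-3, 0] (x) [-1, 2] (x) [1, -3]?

No

Reconstruct entry (0,0,0) from the claimed factors: Σₗ aₗ[0]bₗ[0]cₗ[0] = (-1)·(-2)·(0) + (-3)·(-1)·(1) = 3, but T[0,0,0] = 5. The claim is false.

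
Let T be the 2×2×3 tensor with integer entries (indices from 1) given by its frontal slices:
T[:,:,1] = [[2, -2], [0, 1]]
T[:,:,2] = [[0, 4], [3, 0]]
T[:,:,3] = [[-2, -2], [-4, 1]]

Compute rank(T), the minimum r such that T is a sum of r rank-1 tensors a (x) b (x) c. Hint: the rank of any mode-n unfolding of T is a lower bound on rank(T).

Lower bound: the mode-3 unfolding of T (rows indexed by k, columns by (i,j) = (1,1), (1,2), (2,1), (2,2)) is [[2, -2, 0, 1], [0, 4, 3, 0], [-2, -2, -4, 1]].
There the 3×3 minor on rows k ∈ {1, 2, 3}, columns (i,j) ∈ {(1,1), (1,2), (2,1)} is det [[2, -2, 0], [0, 4, 3], [-2, -2, -4]] = -8 ≠ 0, so this unfolding has rank ≥ 3; CP rank is at least every unfolding rank, so rank(T) ≥ 3. (Unfolding ranks only ever bound the CP rank from below — rank(T) can be strictly larger than all of them — so the matching upper bound has to come from an explicit 3-term decomposition.)
Upper bound: T is a sum of 3 rank-1 terms, T = [0, 1] (x) [1, -2] (x) [-1, 1, -1] + [1, 1] (x) [1, 0] (x) [0, 4, -4] + [2, 1] (x) [1, -1] (x) [1, -2, 1] (written with every a and b primitive with positive leading entry and the scale carried by c; CP decompositions are not unique, and this one is verified by expanding entrywise), so rank(T) ≤ 3.
These bounds meet, so rank(T) = 3.

3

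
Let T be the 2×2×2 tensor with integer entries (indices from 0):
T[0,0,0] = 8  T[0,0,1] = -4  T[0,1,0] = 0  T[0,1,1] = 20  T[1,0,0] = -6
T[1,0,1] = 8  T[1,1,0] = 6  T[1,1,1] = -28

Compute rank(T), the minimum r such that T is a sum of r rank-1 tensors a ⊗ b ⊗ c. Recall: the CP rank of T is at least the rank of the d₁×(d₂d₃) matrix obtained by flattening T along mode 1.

2

Lower bound: the mode-3 unfolding of T (rows indexed by k, columns by (i,j) = (0,0), (0,1), (1,0), (1,1)) is [[8, 0, -6, 6], [-4, 20, 8, -28]].
There the 2×2 minor on rows k ∈ {0, 1}, columns (i,j) ∈ {(0,0), (0,1)} is det [[8, 0], [-4, 20]] = 160 ≠ 0, so this unfolding has rank ≥ 2; CP rank is at least every unfolding rank, so rank(T) ≥ 2. (This is only a lower bound: in general the CP rank may exceed every unfolding rank, so we still need to exhibit 2 rank-1 terms summing to T.)
Upper bound — finding two terms. Write S_k = T[:,:,k] for the frontal slices: S₀ = [[8, 0], [-6, 6]], S₁ = [[-4, 20], [8, -28]].
If T = a₁ ⊗ b₁ ⊗ c₁ + a₂ ⊗ b₂ ⊗ c₂ then each S_k = c₁[k]·a₁b₁ᵀ + c₂[k]·a₂b₂ᵀ. S₀ and S₁ are linearly independent, so a₁b₁ᵀ and a₂b₂ᵀ must span the same plane of matrices: they are the rank-1 matrices of the form x·S₀ + y·S₁.
det(x·S₀ + y·S₁) is 48·x² − 128·xy − 48·y² = 16·(x − 3·y)(3·x + y), vanishing at (x:y) = (3:1) and (1:-3).
M₁ = 3·S₀ + S₁ = [[20, 20], [-10, -10]] = 10·(2, -1)(1, 1)ᵀ and M₂ = S₀ − 3·S₁ = [[20, -60], [-30, 90]] = 10·(2, -3)(1, -3)ᵀ, so take a₁ = (2, -1), b₁ = (1, 1), a₂ = (2, -3), b₂ = (1, -3).
Each slice is an integer combination of E₁ = a₁b₁ᵀ and E₂ = a₂b₂ᵀ: S₀ = 3·E₁ + E₂, S₁ = E₁ − 3·E₂; reading off coefficients, c₁ = (3, 1) and c₂ = (1, -3).
Hence T = (2, -1) ⊗ (1, 1) ⊗ (3, 1) + (2, -3) ⊗ (1, -3) ⊗ (1, -3), so rank(T) ≤ 2.
These bounds meet, so rank(T) = 2.
Check entry T[0,0,1] = -4: (2)·(1)·(1) + (2)·(1)·(-3) = -4.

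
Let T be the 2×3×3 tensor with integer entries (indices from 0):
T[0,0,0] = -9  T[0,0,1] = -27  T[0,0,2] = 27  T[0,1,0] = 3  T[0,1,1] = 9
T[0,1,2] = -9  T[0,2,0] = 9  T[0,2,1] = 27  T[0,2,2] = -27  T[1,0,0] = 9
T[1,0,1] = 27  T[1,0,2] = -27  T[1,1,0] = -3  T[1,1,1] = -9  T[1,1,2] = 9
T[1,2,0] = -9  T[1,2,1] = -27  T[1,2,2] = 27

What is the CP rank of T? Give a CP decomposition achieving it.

rank(T) = 1

Lower bound: T ≠ 0 (e.g. T[0,0,0] = -9), so rank(T) ≥ 1.
Upper bound: if T = a ∘ b ∘ c then every fibre of T is a multiple of the corresponding factor, so read the factors off the fibres through the nonzero entry T[0,0,0] = -9.
The mode-1 fibre T[:,0,0] = [-9, 9] gives a = [1, -1] (primitive direction); the mode-2 fibre T[0,:,0] = [-9, 3, 9] gives b = [3, -1, -3]; then c[k] = T[0,0,k] / (a[0]·b[0]) = [-9, -27, 27] / 3 = [-3, -9, 9].
Expanding [1, -1] ∘ [3, -1, -3] ∘ [-3, -9, 9] reproduces all 18 entries of T, so T = [1, -1] ∘ [3, -1, -3] ∘ [-3, -9, 9] and rank(T) ≤ 1.
These bounds meet, so rank(T) = 1.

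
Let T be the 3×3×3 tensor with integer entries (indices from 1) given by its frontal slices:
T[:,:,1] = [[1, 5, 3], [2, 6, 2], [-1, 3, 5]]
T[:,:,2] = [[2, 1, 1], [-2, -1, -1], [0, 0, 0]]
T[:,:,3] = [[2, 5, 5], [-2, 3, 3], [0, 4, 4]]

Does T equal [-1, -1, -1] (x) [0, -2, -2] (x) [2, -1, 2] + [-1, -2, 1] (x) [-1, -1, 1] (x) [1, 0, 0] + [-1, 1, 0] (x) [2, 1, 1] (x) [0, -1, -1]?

Reconstruct entry (1,2,2) from the claimed factors: Σₗ aₗ[1]bₗ[2]cₗ[2] = (-1)·(-2)·(-1) + (-1)·(-1)·(0) + (-1)·(1)·(-1) = -1, but T[1,2,2] = 1. The claim is false.

No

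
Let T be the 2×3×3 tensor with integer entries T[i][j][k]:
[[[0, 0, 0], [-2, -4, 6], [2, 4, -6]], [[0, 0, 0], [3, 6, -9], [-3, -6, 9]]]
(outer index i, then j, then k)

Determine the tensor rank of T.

Lower bound: T ≠ 0 (e.g. T[0,1,0] = -2), so rank(T) ≥ 1.
Upper bound: the mode-1 fibre T[:,1,0] = [-2, 3] gives a = [2, -3] (primitive direction); the mode-2 fibre T[0,:,0] = [0, -2, 2] gives b = [0, 1, -1]; then c[k] = T[0,1,k] / (a[0]·b[1]) = [-2, -4, 6] / 2 = [-1, -2, 3].
Expanding [2, -3] ⊗ [0, 1, -1] ⊗ [-1, -2, 3] reproduces all 18 entries of T, so T = [2, -3] ⊗ [0, 1, -1] ⊗ [-1, -2, 3] and rank(T) ≤ 1.
These bounds meet, so rank(T) = 1.

1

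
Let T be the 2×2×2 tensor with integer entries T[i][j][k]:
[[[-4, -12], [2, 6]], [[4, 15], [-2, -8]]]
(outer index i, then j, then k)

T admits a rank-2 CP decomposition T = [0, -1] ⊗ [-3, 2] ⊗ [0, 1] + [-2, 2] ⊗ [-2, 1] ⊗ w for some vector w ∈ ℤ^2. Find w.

w = [-1, -3]

Subtract the known terms from T to get the rank-1 residual R = [-2, 2] ⊗ [-2, 1] ⊗ w, so R[i,j,k] = a[i]·b[j]·w[k]. Pick indices with nonzero a[0]·b[0] = (-2)·(-2) = 4. Only the fibre through (0,0,·) is needed: R[0,0,:] = T[0,0,:] − Σₗ aₗ[0]bₗ[0]cₗ = [-4, -12] − (0)·(-3)·[0, 1] = [-4, -12]. Then w[k] = R[0,0,k] / 4 for each k, giving w = [-4, -12] / 4 = [-1, -3].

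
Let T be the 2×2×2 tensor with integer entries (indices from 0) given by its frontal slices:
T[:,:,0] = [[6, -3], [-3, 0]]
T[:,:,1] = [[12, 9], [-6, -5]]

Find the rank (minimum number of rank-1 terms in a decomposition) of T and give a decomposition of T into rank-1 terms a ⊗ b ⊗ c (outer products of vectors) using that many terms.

Lower bound: the mode-3 unfolding of T (rows indexed by k, columns by (i,j) = (0,0), (0,1), (1,0), (1,1)) is [[6, -3, -3, 0], [12, 9, -6, -5]].
There the 2×2 minor on rows k ∈ {0, 1}, columns (i,j) ∈ {(0,0), (0,1)} is det [[6, -3], [12, 9]] = 90 ≠ 0, so this unfolding has rank ≥ 2; CP rank is at least every unfolding rank, so rank(T) ≥ 2. (This is only a lower bound: in general the CP rank may exceed every unfolding rank, so we still need to exhibit 2 rank-1 terms summing to T.)
Upper bound — finding two terms. Write S_k = T[:,:,k] for the frontal slices: S₀ = [[6, -3], [-3, 0]], S₁ = [[12, 9], [-6, -5]].
If T = a₁ ⊗ b₁ ⊗ c₁ + a₂ ⊗ b₂ ⊗ c₂ then each S_k = c₁[k]·a₁b₁ᵀ + c₂[k]·a₂b₂ᵀ. S₀ and S₁ are linearly independent, so a₁b₁ᵀ and a₂b₂ᵀ must span the same plane of matrices: they are the rank-1 matrices of the form x·S₀ + y·S₁.
det(x·S₀ + y·S₁) is −9·x² − 21·xy − 6·y² = (-3)·(x + 2·y)(3·x + y), vanishing at (x:y) = (2:-1) and (1:-3).
M₁ = 2·S₀ − S₁ = [[0, -15], [0, 5]] = (-5)·[3, -1][0, 1]ᵀ and M₂ = S₀ − 3·S₁ = [[-30, -30], [15, 15]] = (-15)·[2, -1][1, 1]ᵀ, so take a₁ = [3, -1], b₁ = [0, 1], a₂ = [2, -1], b₂ = [1, 1].
Each slice is an integer combination of E₁ = a₁b₁ᵀ and E₂ = a₂b₂ᵀ: S₀ = −3·E₁ + 3·E₂, S₁ = −E₁ + 6·E₂; reading off coefficients, c₁ = [-3, -1] and c₂ = [3, 6].
Hence T = [3, -1] ⊗ [0, 1] ⊗ [-3, -1] + [2, -1] ⊗ [1, 1] ⊗ [3, 6], so rank(T) ≤ 2.
These bounds meet, so rank(T) = 2.

rank(T) = 2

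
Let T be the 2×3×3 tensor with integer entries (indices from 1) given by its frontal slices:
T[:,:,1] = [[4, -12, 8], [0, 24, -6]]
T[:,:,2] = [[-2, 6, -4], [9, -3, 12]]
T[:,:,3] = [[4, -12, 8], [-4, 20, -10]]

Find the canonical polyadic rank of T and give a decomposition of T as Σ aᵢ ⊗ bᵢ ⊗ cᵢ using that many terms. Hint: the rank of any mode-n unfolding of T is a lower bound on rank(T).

Lower bound: in the mode-2 unfolding of T (rows indexed by j, columns by (i,k)) the 2×2 minor on rows j ∈ {1, 2}, columns (i,k) ∈ {(1,1), (2,1)} is det [[4, 0], [-12, 24]] = 96 ≠ 0, so that unfolding has rank ≥ 2 and hence rank(T) ≥ 2 (CP rank is at least every unfolding rank, though it can be larger).
Upper bound: with S_k = T[:,:,k], the two rank-1 terms a₁b₁ᵀ, a₂b₂ᵀ are the rank-1 members of the pencil x·S₁ + y·S₂.
The 2×2 minor of x·S₁ + y·S₂ on rows {1,2}, columns {1,2} is 96·x² + 48·xy − 48·y² = 48·(2·x − y)(x + y), vanishing at (x:y) = (1:2) and (1:-1).
M₁ = S₁ + 2·S₂ = [[0, 0, 0], [18, 18, 18]] = 18·[0, 1][1, 1, 1]ᵀ and M₂ = S₁ − S₂ = [[6, -18, 12], [-9, 27, -18]] = 3·[2, -3][1, -3, 2]ᵀ, so take a₁ = [0, 1], b₁ = [1, 1, 1], a₂ = [2, -3], b₂ = [1, -3, 2].
Each slice is an integer combination of E₁ = a₁b₁ᵀ and E₂ = a₂b₂ᵀ: S₁ = 6·E₁ + 2·E₂, S₂ = 6·E₁ − E₂, S₃ = 2·E₁ + 2·E₂; reading off coefficients, c₁ = [6, 6, 2] and c₂ = [2, -1, 2].
Hence T = [0, 1] ⊗ [1, 1, 1] ⊗ [6, 6, 2] + [2, -3] ⊗ [1, -3, 2] ⊗ [2, -1, 2], so rank(T) ≤ 2.
These bounds meet, so rank(T) = 2.

rank(T) = 2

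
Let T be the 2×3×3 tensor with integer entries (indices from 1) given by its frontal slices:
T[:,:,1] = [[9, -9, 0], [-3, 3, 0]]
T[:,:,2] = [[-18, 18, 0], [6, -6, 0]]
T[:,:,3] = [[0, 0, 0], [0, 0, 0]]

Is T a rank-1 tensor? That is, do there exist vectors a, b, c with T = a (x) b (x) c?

The mode-1 fibre T[:,1,1] = [9, -3] gives a = [3, -1] (primitive direction); the mode-2 fibre T[1,:,1] = [9, -9, 0] gives b = [1, -1, 0]; then c[k] = T[1,1,k] / (a[1]·b[1]) = [9, -18, 0] / 3 = [3, -6, 0].
Expanding [3, -1] (x) [1, -1, 0] (x) [3, -6, 0] reproduces all 18 entries of T, so T = [3, -1] (x) [1, -1, 0] (x) [3, -6, 0] and rank(T) ≤ 1.
Equivalently every frontal slice T[:,:,k] is c[k] times the rank-1 matrix [3, -1] (x) [1, -1, 0]. So T has rank 1 (it is nonzero).

Yes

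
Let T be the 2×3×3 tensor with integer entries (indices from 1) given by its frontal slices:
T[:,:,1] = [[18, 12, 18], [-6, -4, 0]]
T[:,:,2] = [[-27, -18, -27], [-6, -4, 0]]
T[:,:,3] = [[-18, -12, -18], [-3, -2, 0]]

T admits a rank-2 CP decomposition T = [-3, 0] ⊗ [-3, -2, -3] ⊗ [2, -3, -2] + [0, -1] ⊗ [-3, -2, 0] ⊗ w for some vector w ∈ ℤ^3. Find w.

w = [-2, -2, -1]

Subtract the known terms from T to get the rank-1 residual R = [0, -1] ⊗ [-3, -2, 0] ⊗ w, so R[i,j,k] = a[i]·b[j]·w[k]. Pick indices with nonzero a[2]·b[1] = (-1)·(-3) = 3. Only the fibre through (2,1,·) is needed: R[2,1,:] = T[2,1,:] − Σₗ aₗ[2]bₗ[1]cₗ = [-6, -6, -3] − (0)·(-3)·[2, -3, -2] = [-6, -6, -3]. Then w[k] = R[2,1,k] / 3 for each k, giving w = [-6, -6, -3] / 3 = [-2, -2, -1].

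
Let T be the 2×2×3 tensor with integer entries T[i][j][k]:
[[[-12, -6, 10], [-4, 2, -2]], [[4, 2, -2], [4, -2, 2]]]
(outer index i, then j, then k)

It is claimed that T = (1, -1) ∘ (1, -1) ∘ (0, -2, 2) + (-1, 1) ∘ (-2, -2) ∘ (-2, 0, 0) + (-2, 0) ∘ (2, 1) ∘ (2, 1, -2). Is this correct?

No

Reconstruct entry (0,1,0) from the claimed factors: Σₗ aₗ[0]bₗ[1]cₗ[0] = (1)·(-1)·(0) + (-1)·(-2)·(-2) + (-2)·(1)·(2) = -8, but T[0,1,0] = -4. The claim is false.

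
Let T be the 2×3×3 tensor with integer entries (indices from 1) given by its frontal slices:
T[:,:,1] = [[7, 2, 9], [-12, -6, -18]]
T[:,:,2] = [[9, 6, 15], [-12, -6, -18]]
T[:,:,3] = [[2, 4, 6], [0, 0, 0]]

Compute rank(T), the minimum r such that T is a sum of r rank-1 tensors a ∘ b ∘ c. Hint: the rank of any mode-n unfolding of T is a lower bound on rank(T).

Lower bound: the mode-3 unfolding of T (rows indexed by k, columns by (i,j) = (1,1), (1,2), (1,3), (2,1), (2,2), (2,3)) is [[7, 2, 9, -12, -6, -18], [9, 6, 15, -12, -6, -18], [2, 4, 6, 0, 0, 0]].
There the 2×2 minor on rows k ∈ {1, 2}, columns (i,j) ∈ {(1,1), (1,2)} is det [[7, 2], [9, 6]] = 24 ≠ 0, so this unfolding has rank ≥ 2; CP rank is at least every unfolding rank, so rank(T) ≥ 2. (Unfolding ranks only ever bound the CP rank from below — rank(T) can be strictly larger than all of them — so the matching upper bound has to come from an explicit 2-term decomposition.)
Upper bound — finding two terms. Write S_k = T[:,:,k] for the frontal slices: S₁ = [[7, 2, 9], [-12, -6, -18]], S₂ = [[9, 6, 15], [-12, -6, -18]], S₃ = [[2, 4, 6], [0, 0, 0]].
If T = a₁ ∘ b₁ ∘ c₁ + a₂ ∘ b₂ ∘ c₂ then each S_k = c₁[k]·a₁b₁ᵀ + c₂[k]·a₂b₂ᵀ. S₁ and S₂ are linearly independent, so a₁b₁ᵀ and a₂b₂ᵀ must span the same plane of matrices: they are the rank-1 matrices of the form x·S₁ + y·S₂.
The 2×2 minor of x·S₁ + y·S₂ on rows {1,2}, columns {1,2} is −18·x² + 18·y² = (-18)·(x − y)(x + y), vanishing at (x:y) = (1:1) and (1:-1).
M₁ = S₁ + S₂ = [[16, 8, 24], [-24, -12, -36]] = 4·[2, -3][2, 1, 3]ᵀ and M₂ = S₁ − S₂ = [[-2, -4, -6], [0, 0, 0]] = (-2)·[1, 0][1, 2, 3]ᵀ, so take a₁ = [2, -3], b₁ = [2, 1, 3], a₂ = [1, 0], b₂ = [1, 2, 3].
Each slice is an integer combination of E₁ = a₁b₁ᵀ and E₂ = a₂b₂ᵀ: S₁ = 2·E₁ − E₂, S₂ = 2·E₁ + E₂, S₃ = 2·E₂; reading off coefficients, c₁ = [2, 2, 0] and c₂ = [-1, 1, 2].
Hence T = [2, -3] ∘ [2, 1, 3] ∘ [2, 2, 0] + [1, 0] ∘ [1, 2, 3] ∘ [-1, 1, 2], so rank(T) ≤ 2.
These bounds meet, so rank(T) = 2.
Check entry T[1,3,3] = 6: (2)·(3)·(0) + (1)·(3)·(2) = 6.

2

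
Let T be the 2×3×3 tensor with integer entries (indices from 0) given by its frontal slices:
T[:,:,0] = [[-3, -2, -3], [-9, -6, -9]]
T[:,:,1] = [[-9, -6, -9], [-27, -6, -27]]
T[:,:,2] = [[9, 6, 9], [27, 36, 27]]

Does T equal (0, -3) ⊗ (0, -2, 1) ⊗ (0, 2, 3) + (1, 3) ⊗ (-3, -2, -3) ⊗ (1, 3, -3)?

Reconstruct entry (1,2,1) from the claimed factors: Σₗ aₗ[1]bₗ[2]cₗ[1] = (-3)·(1)·(2) + (3)·(-3)·(3) = -33, but T[1,2,1] = -27. The claim is false.

No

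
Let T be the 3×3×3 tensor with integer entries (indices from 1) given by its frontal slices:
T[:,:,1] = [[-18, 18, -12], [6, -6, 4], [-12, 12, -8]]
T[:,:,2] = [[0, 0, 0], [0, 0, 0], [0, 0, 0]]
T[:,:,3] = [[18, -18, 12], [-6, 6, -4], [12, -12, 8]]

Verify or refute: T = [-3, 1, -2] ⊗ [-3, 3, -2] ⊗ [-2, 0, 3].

No

Reconstruct entry (1,1,3) from the claimed factors: Σₗ aₗ[1]bₗ[1]cₗ[3] = (-3)·(-3)·(3) = 27, but T[1,1,3] = 18. The claim is false.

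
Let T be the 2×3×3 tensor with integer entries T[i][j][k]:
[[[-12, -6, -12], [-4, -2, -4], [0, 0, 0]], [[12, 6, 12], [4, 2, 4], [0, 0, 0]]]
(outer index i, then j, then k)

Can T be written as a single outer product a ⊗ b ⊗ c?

If T = a ⊗ b ⊗ c then every fibre of T is a multiple of the corresponding factor, so read the factors off the fibres through the nonzero entry T[0,0,0] = -12.
The mode-1 fibre T[:,0,0] = [-12, 12] gives a = (1, -1) (primitive direction); the mode-2 fibre T[0,:,0] = [-12, -4, 0] gives b = (3, 1, 0); then c[k] = T[0,0,k] / (a[0]·b[0]) = [-12, -6, -12] / 3 = (-4, -2, -4).
Expanding (1, -1) ⊗ (3, 1, 0) ⊗ (-4, -2, -4) reproduces all 18 entries of T, so T = (1, -1) ⊗ (3, 1, 0) ⊗ (-4, -2, -4) and rank(T) ≤ 1.
Equivalently every frontal slice T[:,:,k] is c[k] times the rank-1 matrix (1, -1) ⊗ (3, 1, 0). So T has rank 1 (it is nonzero).

Yes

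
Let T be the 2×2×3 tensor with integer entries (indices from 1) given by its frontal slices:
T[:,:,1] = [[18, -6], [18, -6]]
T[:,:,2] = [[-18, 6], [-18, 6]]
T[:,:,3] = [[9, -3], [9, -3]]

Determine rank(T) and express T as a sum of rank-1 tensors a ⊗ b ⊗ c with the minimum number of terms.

rank(T) = 1

Lower bound: T ≠ 0 (e.g. T[1,1,1] = 18), so rank(T) ≥ 1.
Upper bound: if T = a ⊗ b ⊗ c then every fibre of T is a multiple of the corresponding factor, so read the factors off the fibres through the nonzero entry T[1,1,1] = 18.
The mode-1 fibre T[:,1,1] = [18, 18] gives a = (1, 1) (primitive direction); the mode-2 fibre T[1,:,1] = [18, -6] gives b = (3, -1); then c[k] = T[1,1,k] / (a[1]·b[1]) = [18, -18, 9] / 3 = (6, -6, 3).
Expanding (1, 1) ⊗ (3, -1) ⊗ (6, -6, 3) reproduces all 12 entries of T, so T = (1, 1) ⊗ (3, -1) ⊗ (6, -6, 3) and rank(T) ≤ 1.
These bounds meet, so rank(T) = 1.
Check entry T[1,1,1] = 18: (1)·(3)·(6) = 18.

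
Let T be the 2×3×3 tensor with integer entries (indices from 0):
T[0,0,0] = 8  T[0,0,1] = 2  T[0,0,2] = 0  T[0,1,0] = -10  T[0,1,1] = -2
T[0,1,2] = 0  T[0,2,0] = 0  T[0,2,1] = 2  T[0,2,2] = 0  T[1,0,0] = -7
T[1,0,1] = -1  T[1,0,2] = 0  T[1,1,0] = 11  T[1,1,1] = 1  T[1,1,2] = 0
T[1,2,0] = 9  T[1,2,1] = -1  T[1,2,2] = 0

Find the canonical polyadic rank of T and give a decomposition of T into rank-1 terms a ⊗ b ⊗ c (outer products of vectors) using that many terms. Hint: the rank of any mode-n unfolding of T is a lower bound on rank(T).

Lower bound: in the mode-1 unfolding of T (rows indexed by i, columns by (j,k)) the 2×2 minor on rows i ∈ {0, 1}, columns (j,k) ∈ {(0,0), (0,1)} is det [[8, 2], [-7, -1]] = 6 ≠ 0, so that unfolding has rank ≥ 2 and hence rank(T) ≥ 2 (CP rank is at least every unfolding rank, though it can be larger).
Upper bound: with S_k = T[:,:,k], the two rank-1 terms a₁b₁ᵀ, a₂b₂ᵀ are the rank-1 members of the pencil x·S₀ + y·S₁.
The 2×2 minor of x·S₀ + y·S₁ on rows {0,1}, columns {0,1} is 18·x² + 6·xy = 6·(3·x + y)(x), vanishing at (x:y) = (1:-3) and (0:1).
M₁ = S₀ − 3·S₁ = [[2, -4, -6], [-4, 8, 12]] = 2·(1, -2)(1, -2, -3)ᵀ and M₂ = S₁ = [[2, -2, 2], [-1, 1, -1]] = (2, -1)(1, -1, 1)ᵀ, so take a₁ = (1, -2), b₁ = (1, -2, -3), a₂ = (2, -1), b₂ = (1, -1, 1).
Each slice is an integer combination of E₁ = a₁b₁ᵀ and E₂ = a₂b₂ᵀ: S₀ = 2·E₁ + 3·E₂, S₁ = E₂, S₂ = 0; reading off coefficients, c₁ = (2, 0, 0) and c₂ = (3, 1, 0).
Hence T = (1, -2) ⊗ (1, -2, -3) ⊗ (2, 0, 0) + (2, -1) ⊗ (1, -1, 1) ⊗ (3, 1, 0), so rank(T) ≤ 2.
These bounds meet, so rank(T) = 2.

rank(T) = 2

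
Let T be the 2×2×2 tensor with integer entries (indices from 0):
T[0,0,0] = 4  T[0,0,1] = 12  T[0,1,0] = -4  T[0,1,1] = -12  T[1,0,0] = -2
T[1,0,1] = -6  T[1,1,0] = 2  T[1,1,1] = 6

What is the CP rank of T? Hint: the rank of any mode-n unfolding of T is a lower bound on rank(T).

Lower bound: T ≠ 0 (e.g. T[0,0,0] = 4), so rank(T) ≥ 1.
Upper bound: if T = a ⊗ b ⊗ c then every fibre of T is a multiple of the corresponding factor, so read the factors off the fibres through the nonzero entry T[0,0,0] = 4.
The mode-1 fibre T[:,0,0] = [4, -2] gives a = [2, -1] (primitive direction); the mode-2 fibre T[0,:,0] = [4, -4] gives b = [1, -1]; then c[k] = T[0,0,k] / (a[0]·b[0]) = [4, 12] / 2 = [2, 6].
Expanding [2, -1] ⊗ [1, -1] ⊗ [2, 6] reproduces all 8 entries of T, so T = [2, -1] ⊗ [1, -1] ⊗ [2, 6] and rank(T) ≤ 1.
These bounds meet, so rank(T) = 1.

1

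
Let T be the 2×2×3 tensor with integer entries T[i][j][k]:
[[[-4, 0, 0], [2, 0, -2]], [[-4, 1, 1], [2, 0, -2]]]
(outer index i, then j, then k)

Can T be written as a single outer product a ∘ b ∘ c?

No

The mode-3 unfolding of T (rows indexed by k, columns by (i,j) = (0,0), (0,1), (1,0), (1,1)) is [[-4, 2, -4, 2], [0, 0, 1, 0], [0, -2, 1, -2]].
There the 3×3 minor on rows k ∈ {0, 1, 2}, columns (i,j) ∈ {(0,0), (0,1), (1,0)} is det [[-4, 2, -4], [0, 0, 1], [0, -2, 1]] = -8 ≠ 0, so this unfolding has rank ≥ 3; CP rank is at least every unfolding rank, so rank(T) ≥ 3.
In particular rank(T) ≥ 3 > 1, so T is not rank-1.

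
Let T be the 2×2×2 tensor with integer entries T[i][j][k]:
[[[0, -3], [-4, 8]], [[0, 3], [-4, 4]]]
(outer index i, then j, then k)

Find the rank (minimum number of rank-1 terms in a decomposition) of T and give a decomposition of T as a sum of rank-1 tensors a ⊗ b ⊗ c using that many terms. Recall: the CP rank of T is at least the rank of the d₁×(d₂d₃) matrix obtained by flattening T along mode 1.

rank(T) = 2

Lower bound: the mode-2 unfolding of T (rows indexed by j, columns by (i,k) = (0,0), (0,1), (1,0), (1,1)) is [[0, -3, 0, 3], [-4, 8, -4, 4]].
There the 2×2 minor on rows j ∈ {0, 1}, columns (i,k) ∈ {(0,0), (0,1)} is det [[0, -3], [-4, 8]] = -12 ≠ 0, so this unfolding has rank ≥ 2; CP rank is at least every unfolding rank, so rank(T) ≥ 2. (Flattening ranks never certify an upper bound on CP rank; for that we must actually write T with 2 rank-1 terms.)
Upper bound — finding two terms. Write S_k = T[:,:,k] for the frontal slices: S₀ = [[0, -4], [0, -4]], S₁ = [[-3, 8], [3, 4]].
If T = a₁ ⊗ b₁ ⊗ c₁ + a₂ ⊗ b₂ ⊗ c₂ then each S_k = c₁[k]·a₁b₁ᵀ + c₂[k]·a₂b₂ᵀ. S₀ and S₁ are linearly independent, so a₁b₁ᵀ and a₂b₂ᵀ must span the same plane of matrices: they are the rank-1 matrices of the form x·S₀ + y·S₁.
det(x·S₀ + y·S₁) is 24·xy − 36·y² = 12·(2·x − 3·y)(y), vanishing at (x:y) = (3:2) and (1:0).
M₁ = 3·S₀ + 2·S₁ = [[-6, 4], [6, -4]] = (-2)·(1, -1)(3, -2)ᵀ and M₂ = S₀ = [[0, -4], [0, -4]] = (-4)·(1, 1)(0, 1)ᵀ, so take a₁ = (1, -1), b₁ = (3, -2), a₂ = (1, 1), b₂ = (0, 1).
Each slice is an integer combination of E₁ = a₁b₁ᵀ and E₂ = a₂b₂ᵀ: S₀ = −4·E₂, S₁ = −E₁ + 6·E₂; reading off coefficients, c₁ = (0, -1) and c₂ = (-4, 6).
Hence T = (1, -1) ⊗ (3, -2) ⊗ (0, -1) + (1, 1) ⊗ (0, 1) ⊗ (-4, 6), so rank(T) ≤ 2.
These bounds meet, so rank(T) = 2.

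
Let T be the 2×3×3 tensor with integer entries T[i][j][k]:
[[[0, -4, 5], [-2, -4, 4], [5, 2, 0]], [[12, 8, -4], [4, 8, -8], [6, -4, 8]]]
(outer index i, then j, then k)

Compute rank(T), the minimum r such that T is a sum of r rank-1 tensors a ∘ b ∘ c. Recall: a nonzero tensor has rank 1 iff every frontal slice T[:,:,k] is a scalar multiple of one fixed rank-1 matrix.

3

Lower bound: in the mode-2 unfolding of T (rows indexed by j, columns by (i,k)) the 3×3 minor on rows j ∈ {0, 1, 2}, columns (i,k) ∈ {(0,0), (0,1), (1,0)} is det [[0, -4, 12], [-2, -4, 4], [5, 2, 6]] = 64 ≠ 0, so that unfolding has rank ≥ 3 and hence rank(T) ≥ 3 (CP rank is at least every unfolding rank, though it can be larger).
Upper bound: T is a sum of 3 rank-1 terms, T = [1, -2] ∘ [2, 2, -1] ∘ [-1, -2, 2] + [1, 0] ∘ [1, 0, 0] ∘ [-2, 0, -1] + [1, 2] ∘ [1, 0, 1] ∘ [4, 0, 2] (one valid choice — decompositions are not unique — normalised so each a, b is primitive with positive first nonzero entry; check it by expanding all entries), so rank(T) ≤ 3.
These bounds meet, so rank(T) = 3.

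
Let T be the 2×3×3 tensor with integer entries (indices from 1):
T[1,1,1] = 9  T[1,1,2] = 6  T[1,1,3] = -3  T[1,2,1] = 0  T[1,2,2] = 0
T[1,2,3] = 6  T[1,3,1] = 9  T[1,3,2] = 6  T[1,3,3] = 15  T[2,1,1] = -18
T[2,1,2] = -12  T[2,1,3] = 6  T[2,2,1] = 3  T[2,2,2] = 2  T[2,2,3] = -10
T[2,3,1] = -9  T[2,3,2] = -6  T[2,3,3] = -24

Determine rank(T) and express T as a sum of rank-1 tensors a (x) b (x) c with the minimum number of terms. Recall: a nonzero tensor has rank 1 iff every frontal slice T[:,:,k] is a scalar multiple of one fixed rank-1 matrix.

Lower bound: the mode-2 unfolding of T (rows indexed by j, columns by (i,k) = (1,1), (1,2), (1,3), (2,1), (2,2), (2,3)) is [[9, 6, -3, -18, -12, 6], [0, 0, 6, 3, 2, -10], [9, 6, 15, -9, -6, -24]].
There the 2×2 minor on rows j ∈ {1, 2}, columns (i,k) ∈ {(1,1), (1,3)} is det [[9, -3], [0, 6]] = 54 ≠ 0, so this unfolding has rank ≥ 2; CP rank is at least every unfolding rank, so rank(T) ≥ 2. (Unfolding ranks only ever bound the CP rank from below — rank(T) can be strictly larger than all of them — so the matching upper bound has to come from an explicit 2-term decomposition.)
Upper bound — finding two terms. Write S_k = T[:,:,k] for the frontal slices: S₁ = [[9, 0, 9], [-18, 3, -9]], S₂ = [[6, 0, 6], [-12, 2, -6]], S₃ = [[-3, 6, 15], [6, -10, -24]].
If T = a₁ (x) b₁ (x) c₁ + a₂ (x) b₂ (x) c₂ then each S_k = c₁[k]·a₁b₁ᵀ + c₂[k]·a₂b₂ᵀ. S₁ and S₃ are linearly independent, so a₁b₁ᵀ and a₂b₂ᵀ must span the same plane of matrices: they are the rank-1 matrices of the form x·S₁ + y·S₃.
The 2×2 minor of x·S₁ + y·S₃ on rows {1,2}, columns {1,2} is 27·x² + 9·xy − 6·y² = 3·(3·x + 2·y)(3·x − y), vanishing at (x:y) = (2:-3) and (1:3).
M₁ = 2·S₁ − 3·S₃ = [[27, -18, -27], [-54, 36, 54]] = 9·[1, -2][3, -2, -3]ᵀ and M₂ = S₁ + 3·S₃ = [[0, 18, 54], [0, -27, -81]] = 9·[2, -3][0, 1, 3]ᵀ, so take a₁ = [1, -2], b₁ = [3, -2, -3], a₂ = [2, -3], b₂ = [0, 1, 3].
Each slice is an integer combination of E₁ = a₁b₁ᵀ and E₂ = a₂b₂ᵀ: S₁ = 3·E₁ + 3·E₂, S₂ = 2·E₁ + 2·E₂, S₃ = −E₁ + 2·E₂; reading off coefficients, c₁ = [3, 2, -1] and c₂ = [3, 2, 2].
Hence T = [1, -2] (x) [3, -2, -3] (x) [3, 2, -1] + [2, -3] (x) [0, 1, 3] (x) [3, 2, 2], so rank(T) ≤ 2.
These bounds meet, so rank(T) = 2.

rank(T) = 2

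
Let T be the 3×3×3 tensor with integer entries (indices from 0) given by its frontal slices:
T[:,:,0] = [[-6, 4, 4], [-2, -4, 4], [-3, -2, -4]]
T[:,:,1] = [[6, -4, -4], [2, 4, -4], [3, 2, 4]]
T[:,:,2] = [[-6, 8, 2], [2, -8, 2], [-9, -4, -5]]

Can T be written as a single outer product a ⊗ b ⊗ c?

The mode-2 unfolding of T (rows indexed by j, columns by (i,k) = (0,0), (0,1), (0,2), (1,0), (1,1), (1,2), (2,0), (2,1), (2,2)) is [[-6, 6, -6, -2, 2, 2, -3, 3, -9], [4, -4, 8, -4, 4, -8, -2, 2, -4], [4, -4, 2, 4, -4, 2, -4, 4, -5]].
There the 3×3 minor on rows j ∈ {0, 1, 2}, columns (i,k) ∈ {(0,0), (0,2), (2,0)} is det [[-6, -6, -3], [4, 8, -2], [4, 2, -4]] = 192 ≠ 0, so this unfolding has rank ≥ 3; CP rank is at least every unfolding rank, so rank(T) ≥ 3.
In particular rank(T) ≥ 3 > 1, so T is not rank-1.

No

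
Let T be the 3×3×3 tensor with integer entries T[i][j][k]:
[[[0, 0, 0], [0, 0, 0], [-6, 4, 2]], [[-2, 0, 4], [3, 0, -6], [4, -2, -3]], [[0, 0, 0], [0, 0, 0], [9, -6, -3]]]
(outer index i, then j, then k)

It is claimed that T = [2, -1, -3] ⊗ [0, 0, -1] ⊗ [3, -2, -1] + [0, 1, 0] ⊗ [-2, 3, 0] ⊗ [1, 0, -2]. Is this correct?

Reconstruct entry (1,2,0) from the claimed factors: Σₗ aₗ[1]bₗ[2]cₗ[0] = (-1)·(-1)·(3) + (1)·(0)·(1) = 3, but T[1,2,0] = 4. The claim is false.

No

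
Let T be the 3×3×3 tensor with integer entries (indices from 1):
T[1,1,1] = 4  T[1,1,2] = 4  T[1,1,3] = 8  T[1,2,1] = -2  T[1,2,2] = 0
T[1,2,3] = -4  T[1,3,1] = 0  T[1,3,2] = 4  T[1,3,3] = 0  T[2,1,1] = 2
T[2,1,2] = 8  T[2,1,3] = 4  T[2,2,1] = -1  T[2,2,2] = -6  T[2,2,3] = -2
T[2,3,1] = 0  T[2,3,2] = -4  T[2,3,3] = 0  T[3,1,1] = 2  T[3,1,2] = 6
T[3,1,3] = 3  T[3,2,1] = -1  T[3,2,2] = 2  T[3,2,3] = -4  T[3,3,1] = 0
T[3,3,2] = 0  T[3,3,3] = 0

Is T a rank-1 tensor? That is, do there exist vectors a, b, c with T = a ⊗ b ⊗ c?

No

The mode-2 unfolding of T (rows indexed by j, columns by (i,k) = (1,1), (1,2), (1,3), (2,1), (2,2), (2,3), (3,1), (3,2), (3,3)) is [[4, 4, 8, 2, 8, 4, 2, 6, 3], [-2, 0, -4, -1, -6, -2, -1, 2, -4], [0, 4, 0, 0, -4, 0, 0, 0, 0]].
There the 3×3 minor on rows j ∈ {1, 2, 3}, columns (i,k) ∈ {(1,1), (1,2), (3,2)} is det [[4, 4, 6], [-2, 0, 2], [0, 4, 0]] = -80 ≠ 0, so this unfolding has rank ≥ 3; CP rank is at least every unfolding rank, so rank(T) ≥ 3.
In particular rank(T) ≥ 3 > 1, so T is not rank-1.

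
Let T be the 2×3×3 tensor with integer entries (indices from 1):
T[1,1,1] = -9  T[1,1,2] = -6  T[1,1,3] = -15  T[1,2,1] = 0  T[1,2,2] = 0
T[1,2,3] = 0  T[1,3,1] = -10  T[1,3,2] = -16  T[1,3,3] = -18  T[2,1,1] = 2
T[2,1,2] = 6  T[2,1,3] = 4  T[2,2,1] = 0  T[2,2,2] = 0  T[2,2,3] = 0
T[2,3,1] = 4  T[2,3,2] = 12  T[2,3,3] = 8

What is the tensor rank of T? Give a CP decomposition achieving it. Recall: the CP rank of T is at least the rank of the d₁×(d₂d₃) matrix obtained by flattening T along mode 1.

rank(T) = 2

Lower bound: the mode-1 unfolding of T (rows indexed by i, columns by (j,k) = (1,1), (1,2), (1,3), (2,1), (2,2), (2,3), (3,1), (3,2), (3,3)) is [[-9, -6, -15, 0, 0, 0, -10, -16, -18], [2, 6, 4, 0, 0, 0, 4, 12, 8]].
There the 2×2 minor on rows i ∈ {1, 2}, columns (j,k) ∈ {(1,1), (1,2)} is det [[-9, -6], [2, 6]] = -42 ≠ 0, so this unfolding has rank ≥ 2; CP rank is at least every unfolding rank, so rank(T) ≥ 2. (Unfolding ranks only ever bound the CP rank from below — rank(T) can be strictly larger than all of them — so the matching upper bound has to come from an explicit 2-term decomposition.)
Upper bound — finding two terms. Write S_k = T[:,:,k] for the frontal slices: S₁ = [[-9, 0, -10], [2, 0, 4]], S₂ = [[-6, 0, -16], [6, 0, 12]], S₃ = [[-15, 0, -18], [4, 0, 8]].
If T = a₁ ∘ b₁ ∘ c₁ + a₂ ∘ b₂ ∘ c₂ then each S_k = c₁[k]·a₁b₁ᵀ + c₂[k]·a₂b₂ᵀ. S₁ and S₂ are linearly independent, so a₁b₁ᵀ and a₂b₂ᵀ must span the same plane of matrices: they are the rank-1 matrices of the form x·S₁ + y·S₂.
The 2×2 minor of x·S₁ + y·S₂ on rows {1,2}, columns {1,3} is −16·x² − 40·xy + 24·y² = (-8)·(x + 3·y)(2·x − y), vanishing at (x:y) = (3:-1) and (1:2).
M₁ = 3·S₁ − S₂ = [[-21, 0, -14], [0, 0, 0]] = (-7)·[1, 0][3, 0, 2]ᵀ and M₂ = S₁ + 2·S₂ = [[-21, 0, -42], [14, 0, 28]] = (-7)·[3, -2][1, 0, 2]ᵀ, so take a₁ = [1, 0], b₁ = [3, 0, 2], a₂ = [3, -2], b₂ = [1, 0, 2].
Each slice is an integer combination of E₁ = a₁b₁ᵀ and E₂ = a₂b₂ᵀ: S₁ = −2·E₁ − E₂, S₂ = E₁ − 3·E₂, S₃ = −3·E₁ − 2·E₂; reading off coefficients, c₁ = [-2, 1, -3] and c₂ = [-1, -3, -2].
Hence T = [1, 0] ∘ [3, 0, 2] ∘ [-2, 1, -3] + [3, -2] ∘ [1, 0, 2] ∘ [-1, -3, -2], so rank(T) ≤ 2.
These bounds meet, so rank(T) = 2.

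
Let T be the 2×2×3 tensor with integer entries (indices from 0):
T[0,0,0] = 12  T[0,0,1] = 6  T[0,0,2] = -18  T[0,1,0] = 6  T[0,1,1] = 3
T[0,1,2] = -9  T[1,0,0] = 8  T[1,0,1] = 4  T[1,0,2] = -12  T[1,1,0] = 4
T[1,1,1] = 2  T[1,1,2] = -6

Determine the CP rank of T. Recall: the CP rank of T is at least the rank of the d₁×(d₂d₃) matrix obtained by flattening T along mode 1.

Lower bound: T ≠ 0 (e.g. T[0,0,0] = 12), so rank(T) ≥ 1.
Upper bound: if T = a (x) b (x) c then every fibre of T is a multiple of the corresponding factor, so read the factors off the fibres through the nonzero entry T[0,0,0] = 12.
The mode-1 fibre T[:,0,0] = [12, 8] gives a = [3, 2] (primitive direction); the mode-2 fibre T[0,:,0] = [12, 6] gives b = [2, 1]; then c[k] = T[0,0,k] / (a[0]·b[0]) = [12, 6, -18] / 6 = [2, 1, -3].
Expanding [3, 2] (x) [2, 1] (x) [2, 1, -3] reproduces all 12 entries of T, so T = [3, 2] (x) [2, 1] (x) [2, 1, -3] and rank(T) ≤ 1.
These bounds meet, so rank(T) = 1.
Check entry T[0,0,1] = 6: (3)·(2)·(1) = 6.

1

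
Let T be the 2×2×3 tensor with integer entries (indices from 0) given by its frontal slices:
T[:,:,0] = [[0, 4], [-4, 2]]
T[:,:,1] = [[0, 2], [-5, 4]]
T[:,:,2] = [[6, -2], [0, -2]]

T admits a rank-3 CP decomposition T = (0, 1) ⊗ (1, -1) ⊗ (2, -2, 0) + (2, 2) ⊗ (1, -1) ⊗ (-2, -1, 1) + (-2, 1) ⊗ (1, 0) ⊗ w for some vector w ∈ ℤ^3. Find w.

w = (-2, -1, -2)

Subtract the known terms from T to get the rank-1 residual R = (-2, 1) ⊗ (1, 0) ⊗ w, so R[i,j,k] = a[i]·b[j]·w[k]. Pick indices with nonzero a[0]·b[0] = (-2)·(1) = -2. Only the fibre through (0,0,·) is needed: R[0,0,:] = T[0,0,:] − Σₗ aₗ[0]bₗ[0]cₗ = [0, 0, 6] − (0)·(1)·(2, -2, 0) − (2)·(1)·(-2, -1, 1) = [4, 2, 4]. Then w[k] = R[0,0,k] / -2 for each k, giving w = [4, 2, 4] / -2 = (-2, -1, -2).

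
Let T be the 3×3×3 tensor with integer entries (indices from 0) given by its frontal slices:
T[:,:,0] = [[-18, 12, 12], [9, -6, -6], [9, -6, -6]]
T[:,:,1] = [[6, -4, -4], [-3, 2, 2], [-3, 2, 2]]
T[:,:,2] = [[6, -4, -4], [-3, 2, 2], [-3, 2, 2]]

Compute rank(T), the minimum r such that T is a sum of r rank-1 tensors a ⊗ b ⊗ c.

Lower bound: T ≠ 0 (e.g. T[0,0,0] = -18), so rank(T) ≥ 1.
Upper bound: if T = a ⊗ b ⊗ c then every fibre of T is a multiple of the corresponding factor, so read the factors off the fibres through the nonzero entry T[0,0,0] = -18.
The mode-1 fibre T[:,0,0] = [-18, 9, 9] gives a = (2, -1, -1) (primitive direction); the mode-2 fibre T[0,:,0] = [-18, 12, 12] gives b = (3, -2, -2); then c[k] = T[0,0,k] / (a[0]·b[0]) = [-18, 6, 6] / 6 = (-3, 1, 1).
Expanding (2, -1, -1) ⊗ (3, -2, -2) ⊗ (-3, 1, 1) reproduces all 27 entries of T, so T = (2, -1, -1) ⊗ (3, -2, -2) ⊗ (-3, 1, 1) and rank(T) ≤ 1.
These bounds meet, so rank(T) = 1.

1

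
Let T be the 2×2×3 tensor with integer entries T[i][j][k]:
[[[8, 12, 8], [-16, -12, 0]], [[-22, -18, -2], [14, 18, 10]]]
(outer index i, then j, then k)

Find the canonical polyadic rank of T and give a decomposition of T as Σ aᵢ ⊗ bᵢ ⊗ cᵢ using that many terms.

rank(T) = 2

Lower bound: the mode-3 unfolding of T (rows indexed by k, columns by (i,j) = (0,0), (0,1), (1,0), (1,1)) is [[8, -16, -22, 14], [12, -12, -18, 18], [8, 0, -2, 10]].
There the 2×2 minor on rows k ∈ {0, 1}, columns (i,j) ∈ {(0,0), (0,1)} is det [[8, -16], [12, -12]] = 96 ≠ 0, so this unfolding has rank ≥ 2; CP rank is at least every unfolding rank, so rank(T) ≥ 2. (Flattening ranks never certify an upper bound on CP rank; for that we must actually write T with 2 rank-1 terms.)
Upper bound — finding two terms. Write S_k = T[:,:,k] for the frontal slices: S₀ = [[8, -16], [-22, 14]], S₁ = [[12, -12], [-18, 18]], S₂ = [[8, 0], [-2, 10]].
If T = a₁ ⊗ b₁ ⊗ c₁ + a₂ ⊗ b₂ ⊗ c₂ then each S_k = c₁[k]·a₁b₁ᵀ + c₂[k]·a₂b₂ᵀ. S₀ and S₁ are linearly independent, so a₁b₁ᵀ and a₂b₂ᵀ must span the same plane of matrices: they are the rank-1 matrices of the form x·S₀ + y·S₁.
det(x·S₀ + y·S₁) is −240·x² − 240·xy = (-240)·(x + y)(x), vanishing at (x:y) = (1:-1) and (0:1).
M₁ = S₀ − S₁ = [[-4, -4], [-4, -4]] = (-4)·[1, 1][1, 1]ᵀ and M₂ = S₁ = [[12, -12], [-18, 18]] = 6·[2, -3][1, -1]ᵀ, so take a₁ = [1, 1], b₁ = [1, 1], a₂ = [2, -3], b₂ = [1, -1].
Each slice is an integer combination of E₁ = a₁b₁ᵀ and E₂ = a₂b₂ᵀ: S₀ = −4·E₁ + 6·E₂, S₁ = 6·E₂, S₂ = 4·E₁ + 2·E₂; reading off coefficients, c₁ = [-4, 0, 4] and c₂ = [6, 6, 2].
Hence T = [1, 1] ⊗ [1, 1] ⊗ [-4, 0, 4] + [2, -3] ⊗ [1, -1] ⊗ [6, 6, 2], so rank(T) ≤ 2.
These bounds meet, so rank(T) = 2.
Check entry T[0,0,1] = 12: (1)·(1)·(0) + (2)·(1)·(6) = 12.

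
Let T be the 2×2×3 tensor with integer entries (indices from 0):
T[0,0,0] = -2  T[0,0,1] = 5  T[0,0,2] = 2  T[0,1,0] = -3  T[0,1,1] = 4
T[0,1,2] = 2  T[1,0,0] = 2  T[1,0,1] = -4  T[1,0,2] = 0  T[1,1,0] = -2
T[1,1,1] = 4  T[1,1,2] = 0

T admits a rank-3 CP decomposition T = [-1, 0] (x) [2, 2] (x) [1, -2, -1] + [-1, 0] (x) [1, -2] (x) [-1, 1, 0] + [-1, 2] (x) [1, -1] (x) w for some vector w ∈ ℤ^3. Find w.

w = [1, -2, 0]

Subtract the known terms from T to get the rank-1 residual R = [-1, 2] (x) [1, -1] (x) w, so R[i,j,k] = a[i]·b[j]·w[k]. Pick indices with nonzero a[0]·b[0] = (-1)·(1) = -1. Only the fibre through (0,0,·) is needed: R[0,0,:] = T[0,0,:] − Σₗ aₗ[0]bₗ[0]cₗ = [-2, 5, 2] − (-1)·(2)·[1, -2, -1] − (-1)·(1)·[-1, 1, 0] = [-1, 2, 0]. Then w[k] = R[0,0,k] / -1 for each k, giving w = [-1, 2, 0] / -1 = [1, -2, 0].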